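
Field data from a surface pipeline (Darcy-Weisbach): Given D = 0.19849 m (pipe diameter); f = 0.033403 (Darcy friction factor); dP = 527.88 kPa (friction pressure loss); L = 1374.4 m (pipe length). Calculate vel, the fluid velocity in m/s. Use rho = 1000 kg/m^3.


vel = sqrt(dP*1000*2*D / (f*L*rho))
vel = sqrt(527.88*1000*2*0.19849 / (0.033403*1374.4*1000))
vel = 2.1365 m/s


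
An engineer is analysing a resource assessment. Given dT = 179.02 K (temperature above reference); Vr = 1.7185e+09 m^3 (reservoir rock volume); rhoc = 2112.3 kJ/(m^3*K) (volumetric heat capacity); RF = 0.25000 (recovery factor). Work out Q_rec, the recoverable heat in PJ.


Step 1: Q_s = Vr*rhoc*dT/1e12 = 1.7185e+09*2112.3*179.02/1e12 = 649.8404 PJ
Step 2: Q_rec = Q_s * RF = 649.8404 * 0.25 = 162.46 PJ
Q_rec = 162.46 PJ


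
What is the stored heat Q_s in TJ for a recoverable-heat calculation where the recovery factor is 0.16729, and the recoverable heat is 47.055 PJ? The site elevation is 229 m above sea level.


Q_s = Q_rec / RF
Q_s = 47.055 / 0.16729
Q_s = 281.2780 PJ
Convert: 281.2780 PJ * 1000.0 = 2.8128e+05 TJ
Q_s = 2.8128e+05 TJ


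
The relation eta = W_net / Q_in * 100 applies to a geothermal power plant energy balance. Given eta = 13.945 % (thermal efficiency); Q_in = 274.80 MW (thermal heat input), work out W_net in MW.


W_net = eta / 100 * Q_in
W_net = 13.945 / 100 * 274.80
W_net = 38.321 MW


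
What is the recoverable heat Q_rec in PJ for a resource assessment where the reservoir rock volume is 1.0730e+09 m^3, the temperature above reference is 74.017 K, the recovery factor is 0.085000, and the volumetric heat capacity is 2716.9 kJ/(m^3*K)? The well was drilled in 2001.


Step 1: Q_s = Vr*rhoc*dT/1e12 = 1.0730e+09*2716.9*74.017/1e12 = 215.7769 PJ
Step 2: Q_rec = Q_s * RF = 215.7769 * 0.085 = 18.341 PJ
Q_rec = 18.341 PJ


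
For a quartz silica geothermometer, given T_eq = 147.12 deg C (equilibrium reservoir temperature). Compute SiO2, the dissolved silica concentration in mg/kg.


SiO2 = 10^(5.19 - 1309/(T_eq + 273.15))
SiO2 = 10^(5.19 - 1309/(147.12 + 273.15))
SiO2 = 118.94 mg/kg


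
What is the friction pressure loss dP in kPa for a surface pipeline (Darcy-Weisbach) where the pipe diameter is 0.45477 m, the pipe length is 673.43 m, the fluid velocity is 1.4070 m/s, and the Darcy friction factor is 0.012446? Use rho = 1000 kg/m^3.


dP = f * (L/D) * (rho*vel^2/2) / 1000
dP = 0.012446 * (673.43/0.45477) * (1000*1.4070^2/2) / 1000
dP = 18.243 kPa


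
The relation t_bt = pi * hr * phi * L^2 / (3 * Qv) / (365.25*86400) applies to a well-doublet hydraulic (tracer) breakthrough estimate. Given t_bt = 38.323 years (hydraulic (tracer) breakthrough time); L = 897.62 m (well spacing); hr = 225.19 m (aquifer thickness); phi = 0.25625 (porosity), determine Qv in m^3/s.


Qv = pi*hr*phi*L^2 / (3*t_bt*365.25*86400)
Qv = pi*225.19*0.25625*897.62^2 / (3*38.323*365.25*86400)
Qv = 0.040259 m^3/s


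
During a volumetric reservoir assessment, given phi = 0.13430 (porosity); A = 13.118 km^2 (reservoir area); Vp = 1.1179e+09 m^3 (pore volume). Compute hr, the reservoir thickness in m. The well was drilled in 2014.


hr = Vp / (A * 1e6 * phi)
hr = 1.1179e+09 / (13.118 * 1e6 * 0.13430)
hr = 634.54 m


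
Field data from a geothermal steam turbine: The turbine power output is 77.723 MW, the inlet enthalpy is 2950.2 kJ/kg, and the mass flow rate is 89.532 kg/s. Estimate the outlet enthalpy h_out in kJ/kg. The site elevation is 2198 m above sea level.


h_out = h_in - P * 1000 / mdot
h_out = 2950.2 - 77.723 * 1000 / 89.532
h_out = 2082.1 kJ/kg


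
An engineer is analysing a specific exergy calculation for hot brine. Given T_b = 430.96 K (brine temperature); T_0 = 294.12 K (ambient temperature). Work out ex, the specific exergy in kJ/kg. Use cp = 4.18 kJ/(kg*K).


ex = cp * ((T_b - T_0) - T_0 * ln(T_b/T_0))
ex = 4.18 * ((430.96 - 294.12) - 294.12 * ln(430.96/294.12))
ex = 102.32 kJ/kg


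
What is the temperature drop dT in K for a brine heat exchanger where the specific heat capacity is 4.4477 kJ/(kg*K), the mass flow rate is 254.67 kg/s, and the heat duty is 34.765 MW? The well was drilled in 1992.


dT = Q * 1000 / (mdot * cp)
dT = 34.765 * 1000 / (254.67 * 4.4477)
dT = 30.692 K


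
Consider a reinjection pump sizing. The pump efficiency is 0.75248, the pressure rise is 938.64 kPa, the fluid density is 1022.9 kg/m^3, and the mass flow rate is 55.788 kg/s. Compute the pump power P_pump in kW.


P_pump = mdot * dP / (rho * eta)
P_pump = 55.788 * 938.64 / (1022.9 * 0.75248)
P_pump = 68.032 kW


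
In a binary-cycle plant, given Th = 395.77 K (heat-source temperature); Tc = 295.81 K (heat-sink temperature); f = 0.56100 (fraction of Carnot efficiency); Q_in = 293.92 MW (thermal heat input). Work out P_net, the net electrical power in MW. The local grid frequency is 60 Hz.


Step 1: eta = (1 - Tc/Th)*f = (1 - 295.81/395.77)*0.561 = 0.1416923
Step 2: P_net = eta * Q_in = 0.1416923 * 293.92 = 41.646 MW
P_net = 41.646 MW


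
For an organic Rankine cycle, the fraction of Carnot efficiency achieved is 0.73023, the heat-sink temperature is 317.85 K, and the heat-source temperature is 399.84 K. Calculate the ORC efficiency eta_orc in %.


eta_orc = (1 - Tc/Th) * f * 100
eta_orc = (1 - 317.85/399.84) * 0.73023 * 100
eta_orc = 14.974 %


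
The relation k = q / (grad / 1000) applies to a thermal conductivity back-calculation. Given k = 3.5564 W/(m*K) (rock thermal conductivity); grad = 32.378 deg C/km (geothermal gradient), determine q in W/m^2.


q = k * grad / 1000
q = 3.5564 * 32.378 / 1000
q = 0.11515 W/m^2


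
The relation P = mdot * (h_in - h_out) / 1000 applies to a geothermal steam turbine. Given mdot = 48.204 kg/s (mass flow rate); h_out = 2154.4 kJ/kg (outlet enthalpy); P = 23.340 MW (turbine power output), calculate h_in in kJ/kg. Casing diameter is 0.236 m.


h_in = h_out + P * 1000 / mdot
h_in = 2154.4 + 23.340 * 1000 / 48.204
h_in = 2638.6 kJ/kg


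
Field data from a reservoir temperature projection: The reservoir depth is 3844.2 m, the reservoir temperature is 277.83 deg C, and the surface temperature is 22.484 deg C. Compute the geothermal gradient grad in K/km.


grad = (T_res - T_surf) / d * 1000
grad = (277.83 - 22.484) / 3844.2 * 1000
grad = 66.42370 deg C/km
Convert: 66.42370 deg C/km * 1.0 = 66.424 K/km
grad = 66.424 K/km


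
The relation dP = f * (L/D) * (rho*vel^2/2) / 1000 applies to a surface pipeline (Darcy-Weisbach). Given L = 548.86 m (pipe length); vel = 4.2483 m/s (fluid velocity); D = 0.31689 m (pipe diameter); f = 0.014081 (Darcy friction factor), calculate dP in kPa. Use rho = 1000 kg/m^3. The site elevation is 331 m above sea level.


dP = f * (L/D) * (rho*vel^2/2) / 1000
dP = 0.014081 * (548.86/0.31689) * (1000*4.2483^2/2) / 1000
dP = 220.08 kPa


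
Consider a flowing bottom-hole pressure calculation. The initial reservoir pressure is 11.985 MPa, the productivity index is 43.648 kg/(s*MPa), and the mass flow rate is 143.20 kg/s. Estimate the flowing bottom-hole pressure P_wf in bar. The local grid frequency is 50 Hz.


P_wf = P_i - mdot / PI
P_wf = 11.985 - 143.20 / 43.648
P_wf = 8.704208 MPa
Convert: 8.704208 MPa * 10.0 = 87.042 bar
P_wf = 87.042 bar


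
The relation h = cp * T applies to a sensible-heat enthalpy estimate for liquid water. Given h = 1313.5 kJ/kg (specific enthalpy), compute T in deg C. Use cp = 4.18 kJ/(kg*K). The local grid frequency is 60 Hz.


T = h / cp
T = 1313.5 / 4.18
T = 314.23 deg C


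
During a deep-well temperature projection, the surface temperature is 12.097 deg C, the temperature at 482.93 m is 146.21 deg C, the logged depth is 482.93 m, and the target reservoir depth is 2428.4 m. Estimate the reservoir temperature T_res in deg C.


Step 1: grad = (T_d1 - T_surf)/d1 * 1000 = (146.21 - 12.097)/482.93 * 1000 = 277.7069 deg C/km
Step 2: T_res = T_surf + grad*d2/1000 = 12.097 + 277.7069*2428.4/1000 = 686.48 deg C
T_res = 686.48 deg C


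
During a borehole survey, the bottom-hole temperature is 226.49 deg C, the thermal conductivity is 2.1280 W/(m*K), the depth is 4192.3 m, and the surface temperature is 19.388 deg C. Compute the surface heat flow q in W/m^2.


Step 1: grad = (T_d - T_surf)/d * 1000 = (226.49 - 19.388)/4192.3 * 1000 = 49.40057 deg C/km
Step 2: q = k * grad / 1000 = 2.128 * 49.40057 / 1000 = 0.10512 W/m^2
q = 0.10512 W/m^2


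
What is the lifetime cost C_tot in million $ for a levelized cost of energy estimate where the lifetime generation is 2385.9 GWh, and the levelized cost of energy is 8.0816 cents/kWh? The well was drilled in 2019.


C_tot = LCOE / 100 * E_tot
C_tot = 8.0816 / 100 * 2385.9
C_tot = 192.82 million $


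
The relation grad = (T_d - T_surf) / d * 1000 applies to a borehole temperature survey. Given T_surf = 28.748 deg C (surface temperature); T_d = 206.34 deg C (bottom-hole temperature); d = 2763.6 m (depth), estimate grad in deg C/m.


grad = (T_d - T_surf) / d * 1000
grad = (206.34 - 28.748) / 2763.6 * 1000
grad = 64.26111 deg C/km
Convert: 64.26111 deg C/km * 0.001 = 0.064261 deg C/m
grad = 0.064261 deg C/m


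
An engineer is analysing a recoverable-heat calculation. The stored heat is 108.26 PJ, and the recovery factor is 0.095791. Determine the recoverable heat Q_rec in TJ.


Q_rec = Q_s * RF
Q_rec = 108.26 * 0.095791
Q_rec = 10.37033 PJ
Convert: 10.37033 PJ * 1000.0 = 10370 TJ
Q_rec = 10370 TJ


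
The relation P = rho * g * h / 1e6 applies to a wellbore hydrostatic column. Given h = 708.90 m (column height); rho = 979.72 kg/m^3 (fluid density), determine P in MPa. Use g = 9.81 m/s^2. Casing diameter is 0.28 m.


P = rho * g * h / 1e6
P = 979.72 * 9.81 * 708.90 / 1e6
P = 6.8133 MPa


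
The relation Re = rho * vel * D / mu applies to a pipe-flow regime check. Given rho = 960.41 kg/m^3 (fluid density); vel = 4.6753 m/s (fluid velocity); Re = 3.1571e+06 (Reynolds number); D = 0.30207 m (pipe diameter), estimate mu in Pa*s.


mu = rho * vel * D / Re
mu = 960.41 * 4.6753 * 0.30207 / 3.1571e+06
mu = 0.00042962 Pa*s


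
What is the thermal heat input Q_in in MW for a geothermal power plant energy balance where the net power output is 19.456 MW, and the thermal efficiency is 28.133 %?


Q_in = W_net / (eta / 100)
Q_in = 19.456 / (28.133 / 100)
Q_in = 69.157 MW


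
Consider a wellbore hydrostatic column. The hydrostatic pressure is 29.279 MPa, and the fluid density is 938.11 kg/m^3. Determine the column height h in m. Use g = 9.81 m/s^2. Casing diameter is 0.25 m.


h = P * 1e6 / (g * rho)
h = 29.279 * 1e6 / (9.81 * 938.11)
h = 3181.5 m


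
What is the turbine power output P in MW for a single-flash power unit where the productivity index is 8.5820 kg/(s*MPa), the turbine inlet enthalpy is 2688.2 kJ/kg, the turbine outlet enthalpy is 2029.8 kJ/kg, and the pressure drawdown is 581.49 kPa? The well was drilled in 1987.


Step 1: mdot = PI * dP / 1000 = 8.582 * 581.49 / 1000 = 4.990347 kg/s
Step 2: P = mdot*(h_in - h_out)/1000 = 4.990347*(2688.2 - 2029.8)/1000 = 3.2856 MW
P = 3.2856 MW


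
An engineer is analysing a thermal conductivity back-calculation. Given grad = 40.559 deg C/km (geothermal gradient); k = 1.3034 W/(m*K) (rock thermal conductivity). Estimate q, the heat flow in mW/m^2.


q = k * grad / 1000
q = 1.3034 * 40.559 / 1000
q = 0.05286460 W/m^2
Convert: 0.05286460 W/m^2 * 1000.0 = 52.865 mW/m^2
q = 52.865 mW/m^2


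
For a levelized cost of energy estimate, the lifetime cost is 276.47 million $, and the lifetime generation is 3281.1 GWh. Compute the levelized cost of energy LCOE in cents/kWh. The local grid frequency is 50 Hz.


LCOE = C_tot / E_tot * 100
LCOE = 276.47 / 3281.1 * 100
LCOE = 8.4261 cents/kWh


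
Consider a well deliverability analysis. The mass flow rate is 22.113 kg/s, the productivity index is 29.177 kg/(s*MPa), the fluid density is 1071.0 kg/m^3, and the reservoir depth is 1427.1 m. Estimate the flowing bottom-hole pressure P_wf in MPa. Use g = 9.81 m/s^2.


Step 1: P_i = rho*g*h/1e6 = 1071.0*9.81*1427.1/1e6 = 14.99384 MPa
Step 2: P_wf = P_i - mdot/PI = 14.99384 - 22.113/29.177 = 14.236 MPa
P_wf = 14.236 MPa


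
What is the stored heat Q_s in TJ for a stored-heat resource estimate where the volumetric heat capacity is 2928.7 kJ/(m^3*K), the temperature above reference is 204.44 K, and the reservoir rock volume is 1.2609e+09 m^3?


Q_s = Vr * rhoc * dT / 1e12
Q_s = 1.2609e+09 * 2928.7 * 204.44 / 1e12
Q_s = 754.9556 PJ
Convert: 754.9556 PJ * 1000.0 = 7.5496e+05 TJ
Q_s = 7.5496e+05 TJ


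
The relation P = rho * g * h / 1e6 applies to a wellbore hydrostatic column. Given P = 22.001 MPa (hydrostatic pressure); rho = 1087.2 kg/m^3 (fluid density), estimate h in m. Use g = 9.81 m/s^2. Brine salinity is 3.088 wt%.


h = P * 1e6 / (g * rho)
h = 22.001 * 1e6 / (9.81 * 1087.2)
h = 2062.8 m


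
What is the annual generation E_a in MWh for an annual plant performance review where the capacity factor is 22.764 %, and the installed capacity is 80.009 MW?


E_a = CF / 100 * cap * 8760
E_a = 22.764 / 100 * 80.009 * 8760
E_a = 1.5955e+05 MWh


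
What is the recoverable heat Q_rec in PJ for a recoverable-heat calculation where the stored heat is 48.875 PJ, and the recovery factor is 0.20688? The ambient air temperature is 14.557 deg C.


Q_rec = Q_s * RF
Q_rec = 48.875 * 0.20688
Q_rec = 10.111 PJ


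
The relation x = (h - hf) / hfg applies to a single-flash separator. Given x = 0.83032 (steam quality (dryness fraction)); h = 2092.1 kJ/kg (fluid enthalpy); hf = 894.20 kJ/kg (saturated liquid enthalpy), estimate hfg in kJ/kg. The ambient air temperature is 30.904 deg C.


hfg = (h - hf) / x
hfg = (2092.1 - 894.20) / 0.83032
hfg = 1442.7 kJ/kg


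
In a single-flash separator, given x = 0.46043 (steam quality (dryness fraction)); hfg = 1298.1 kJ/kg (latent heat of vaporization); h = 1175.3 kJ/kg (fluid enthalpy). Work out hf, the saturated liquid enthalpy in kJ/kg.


hf = h - x * hfg
hf = 1175.3 - 0.46043 * 1298.1
hf = 577.62 kJ/kg


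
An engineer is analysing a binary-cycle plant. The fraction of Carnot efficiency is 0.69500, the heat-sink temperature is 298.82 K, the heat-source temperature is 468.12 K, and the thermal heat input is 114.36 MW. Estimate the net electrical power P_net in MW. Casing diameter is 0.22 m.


Step 1: eta = (1 - Tc/Th)*f = (1 - 298.82/468.12)*0.695 = 0.2513533
Step 2: P_net = eta * Q_in = 0.2513533 * 114.36 = 28.745 MW
P_net = 28.745 MW


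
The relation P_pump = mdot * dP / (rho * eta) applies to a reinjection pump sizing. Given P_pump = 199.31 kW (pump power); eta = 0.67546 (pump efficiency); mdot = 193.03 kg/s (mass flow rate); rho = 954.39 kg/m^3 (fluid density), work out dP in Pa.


dP = P_pump * rho * eta / mdot
dP = 199.31 * 954.39 * 0.67546 / 193.03
dP = 665.6253 kPa
Convert: 665.6253 kPa * 1000.0 = 6.6563e+05 Pa
dP = 6.6563e+05 Pa


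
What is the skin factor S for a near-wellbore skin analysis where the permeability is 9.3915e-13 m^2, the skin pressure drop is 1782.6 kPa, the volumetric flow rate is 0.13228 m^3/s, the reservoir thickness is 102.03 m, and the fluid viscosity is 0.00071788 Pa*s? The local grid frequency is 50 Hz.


S = dP_s * 1000 * 2*pi*k*hr / (q*mu)
S = 1782.6 * 1000 * 2*pi*9.3915e-13*102.03 / (0.13228*0.00071788)
S = 11.302


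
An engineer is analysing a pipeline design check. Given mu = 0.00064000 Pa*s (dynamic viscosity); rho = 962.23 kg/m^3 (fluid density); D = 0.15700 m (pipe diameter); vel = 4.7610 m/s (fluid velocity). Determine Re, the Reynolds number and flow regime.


Step 1: Re = rho*vel*D/mu = 962.23*4.761*0.157/0.00064 = 1.1238e+06
Step 2: Re = 1.1238e+06 > 4000, so flow is turbulent.
Re = 1.1238e+06 (turbulent)


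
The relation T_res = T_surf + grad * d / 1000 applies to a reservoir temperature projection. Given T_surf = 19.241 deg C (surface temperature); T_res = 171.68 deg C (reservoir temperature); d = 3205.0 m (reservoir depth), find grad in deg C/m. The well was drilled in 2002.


grad = (T_res - T_surf) / d * 1000
grad = (171.68 - 19.241) / 3205.0 * 1000
grad = 47.56287 deg C/km
Convert: 47.56287 deg C/km * 0.001 = 0.047563 deg C/m
grad = 0.047563 deg C/m


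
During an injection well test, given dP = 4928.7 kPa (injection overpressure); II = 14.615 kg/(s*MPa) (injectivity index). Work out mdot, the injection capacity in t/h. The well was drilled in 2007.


mdot = II * dP / 1000
mdot = 14.615 * 4928.7 / 1000
mdot = 72.03295 kg/s
Convert: 72.03295 kg/s * 3.6 = 259.32 t/h
mdot = 259.32 t/h


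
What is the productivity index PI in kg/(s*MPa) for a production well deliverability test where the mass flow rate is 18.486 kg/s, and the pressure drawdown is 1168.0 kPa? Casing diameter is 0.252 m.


PI = mdot * 1000 / dP
PI = 18.486 * 1000 / 1168.0
PI = 15.827 kg/(s*MPa)


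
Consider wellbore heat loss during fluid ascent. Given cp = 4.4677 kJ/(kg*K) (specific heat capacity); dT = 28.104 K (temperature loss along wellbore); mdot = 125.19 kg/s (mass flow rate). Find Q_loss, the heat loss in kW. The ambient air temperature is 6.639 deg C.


Q_loss = mdot * cp * dT
Q_loss = 125.19 * 4.4677 * 28.104
Q_loss = 15719 kW


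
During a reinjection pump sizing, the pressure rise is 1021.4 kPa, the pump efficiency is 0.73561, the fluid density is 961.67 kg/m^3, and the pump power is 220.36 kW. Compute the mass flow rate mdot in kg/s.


mdot = P_pump * rho * eta / dP
mdot = 220.36 * 961.67 * 0.73561 / 1021.4
mdot = 152.62 kg/s


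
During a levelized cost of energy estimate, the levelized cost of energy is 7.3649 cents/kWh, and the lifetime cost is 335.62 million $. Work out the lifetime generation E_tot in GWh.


E_tot = C_tot / LCOE * 100
E_tot = 335.62 / 7.3649 * 100
E_tot = 4557.0 GWh


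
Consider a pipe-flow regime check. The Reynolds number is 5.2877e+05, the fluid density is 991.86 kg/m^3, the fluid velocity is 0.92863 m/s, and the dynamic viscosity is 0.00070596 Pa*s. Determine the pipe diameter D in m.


D = Re * mu / (rho * vel)
D = 5.2877e+05 * 0.00070596 / (991.86 * 0.92863)
D = 0.40528 m


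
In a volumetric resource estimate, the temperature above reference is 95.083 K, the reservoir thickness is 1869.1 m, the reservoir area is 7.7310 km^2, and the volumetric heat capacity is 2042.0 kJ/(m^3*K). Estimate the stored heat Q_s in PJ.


Step 1: Vr = A*1e6*hr = 7.731*1e6*1869.1 = 1.445001e+10 m^3
Step 2: Q_s = Vr*rhoc*dT/1e12 = 1.445001e+10*2042.0*95.083/1e12 = 2805.6 PJ
Q_s = 2805.6 PJ


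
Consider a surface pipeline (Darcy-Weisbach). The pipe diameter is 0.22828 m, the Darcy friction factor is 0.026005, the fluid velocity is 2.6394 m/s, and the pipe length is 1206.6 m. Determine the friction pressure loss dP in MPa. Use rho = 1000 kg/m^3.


dP = f * (L/D) * (rho*vel^2/2) / 1000
dP = 0.026005 * (1206.6/0.22828) * (1000*2.6394^2/2) / 1000
dP = 478.7764 kPa
Convert: 478.7764 kPa * 0.001 = 0.47878 MPa
dP = 0.47878 MPa


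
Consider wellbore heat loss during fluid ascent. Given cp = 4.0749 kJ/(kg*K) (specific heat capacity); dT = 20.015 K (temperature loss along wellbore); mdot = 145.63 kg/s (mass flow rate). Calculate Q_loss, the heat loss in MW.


Q_loss = mdot * cp * dT
Q_loss = 145.63 * 4.0749 * 20.015
Q_loss = 11877.46 kW
Convert: 11877.46 kW * 0.001 = 11.877 MW
Q_loss = 11.877 MW


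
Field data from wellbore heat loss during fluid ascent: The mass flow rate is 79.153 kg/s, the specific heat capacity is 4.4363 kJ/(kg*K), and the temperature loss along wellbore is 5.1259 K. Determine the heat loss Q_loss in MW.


Q_loss = mdot * cp * dT
Q_loss = 79.153 * 4.4363 * 5.1259
Q_loss = 1799.942 kW
Convert: 1799.942 kW * 0.001 = 1.7999 MW
Q_loss = 1.7999 MW


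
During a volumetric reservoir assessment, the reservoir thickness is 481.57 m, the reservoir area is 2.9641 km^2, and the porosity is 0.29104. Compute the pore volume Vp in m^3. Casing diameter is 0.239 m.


Vp = A * 1e6 * hr * phi
Vp = 2.9641 * 1e6 * 481.57 * 0.29104
Vp = 4.1544e+08 m^3


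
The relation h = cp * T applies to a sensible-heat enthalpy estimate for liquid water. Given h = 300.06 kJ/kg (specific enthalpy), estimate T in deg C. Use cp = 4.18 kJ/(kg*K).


T = h / cp
T = 300.06 / 4.18
T = 71.785 deg C


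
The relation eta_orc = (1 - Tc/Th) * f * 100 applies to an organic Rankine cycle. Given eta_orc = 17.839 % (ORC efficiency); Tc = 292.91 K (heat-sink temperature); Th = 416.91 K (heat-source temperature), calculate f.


f = (eta_orc/100) / (1 - Tc/Th)
f = (17.839/100) / (1 - 292.91/416.91)
f = 0.59978


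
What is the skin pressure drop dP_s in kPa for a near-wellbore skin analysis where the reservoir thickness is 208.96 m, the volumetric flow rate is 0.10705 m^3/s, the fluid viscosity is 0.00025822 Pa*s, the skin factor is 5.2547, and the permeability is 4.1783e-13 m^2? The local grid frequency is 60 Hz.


dP_s = S * q * mu / (2*pi*k*hr) / 1000
dP_s = 5.2547 * 0.10705 * 0.00025822 / (2*pi*4.1783e-13*208.96) / 1000
dP_s = 264.78 kPa


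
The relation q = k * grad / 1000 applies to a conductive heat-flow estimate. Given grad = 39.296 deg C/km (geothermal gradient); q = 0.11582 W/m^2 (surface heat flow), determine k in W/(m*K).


k = q * 1000 / grad
k = 0.11582 * 1000 / 39.296
k = 2.9474 W/(m*K)


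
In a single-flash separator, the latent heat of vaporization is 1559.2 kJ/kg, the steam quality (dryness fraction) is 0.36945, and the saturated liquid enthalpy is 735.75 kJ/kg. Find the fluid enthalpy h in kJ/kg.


h = hf + x * hfg
h = 735.75 + 0.36945 * 1559.2
h = 1311.8 kJ/kg


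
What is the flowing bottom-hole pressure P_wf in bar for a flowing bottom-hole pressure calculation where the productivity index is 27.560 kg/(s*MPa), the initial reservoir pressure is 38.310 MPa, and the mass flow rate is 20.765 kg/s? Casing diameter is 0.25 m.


P_wf = P_i - mdot / PI
P_wf = 38.310 - 20.765 / 27.560
P_wf = 37.55655 MPa
Convert: 37.55655 MPa * 10.0 = 375.57 bar
P_wf = 375.57 bar


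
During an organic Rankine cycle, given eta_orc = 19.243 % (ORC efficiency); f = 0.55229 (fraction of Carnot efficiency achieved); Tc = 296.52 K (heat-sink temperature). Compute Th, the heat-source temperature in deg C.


Th = Tc / (1 - (eta_orc/100)/f)
Th = 296.52 / (1 - (19.243/100)/0.55229)
Th = 455.0798 K
Convert to deg C: 455.0798 - 273.15 = 181.93 deg C
Th = 181.93 deg C


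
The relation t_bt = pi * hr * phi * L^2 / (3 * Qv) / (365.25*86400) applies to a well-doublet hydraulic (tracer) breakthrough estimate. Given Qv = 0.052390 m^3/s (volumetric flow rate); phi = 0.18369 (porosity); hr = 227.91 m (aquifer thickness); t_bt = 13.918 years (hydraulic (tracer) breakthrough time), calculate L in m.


L = sqrt(t_bt*365.25*86400*3*Qv / (pi*hr*phi))
L = sqrt(13.918*365.25*86400*3*0.052390 / (pi*227.91*0.18369))
L = 724.48 m


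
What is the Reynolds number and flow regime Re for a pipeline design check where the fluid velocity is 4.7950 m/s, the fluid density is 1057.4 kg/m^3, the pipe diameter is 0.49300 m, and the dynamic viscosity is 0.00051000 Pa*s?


Step 1: Re = rho*vel*D/mu = 1057.4*4.795*0.493/0.00051 = 4.9012e+06
Step 2: Re = 4.9012e+06 > 4000, so flow is turbulent.
Re = 4.9012e+06 (turbulent)


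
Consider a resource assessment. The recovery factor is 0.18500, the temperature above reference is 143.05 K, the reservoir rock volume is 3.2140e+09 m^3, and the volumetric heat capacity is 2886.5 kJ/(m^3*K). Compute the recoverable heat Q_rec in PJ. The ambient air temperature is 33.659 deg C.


Step 1: Q_s = Vr*rhoc*dT/1e12 = 3.2140e+09*2886.5*143.05/1e12 = 1327.105 PJ
Step 2: Q_rec = Q_s * RF = 1327.105 * 0.185 = 245.51 PJ
Q_rec = 245.51 PJ


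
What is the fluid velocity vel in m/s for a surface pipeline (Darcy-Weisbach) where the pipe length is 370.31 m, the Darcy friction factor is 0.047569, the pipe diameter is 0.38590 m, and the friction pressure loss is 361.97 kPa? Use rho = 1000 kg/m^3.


vel = sqrt(dP*1000*2*D / (f*L*rho))
vel = sqrt(361.97*1000*2*0.38590 / (0.047569*370.31*1000))
vel = 3.9824 m/s


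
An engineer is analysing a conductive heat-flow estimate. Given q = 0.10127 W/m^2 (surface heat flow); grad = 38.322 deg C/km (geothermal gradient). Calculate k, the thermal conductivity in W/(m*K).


k = q * 1000 / grad
k = 0.10127 * 1000 / 38.322
k = 2.6426 W/(m*K)


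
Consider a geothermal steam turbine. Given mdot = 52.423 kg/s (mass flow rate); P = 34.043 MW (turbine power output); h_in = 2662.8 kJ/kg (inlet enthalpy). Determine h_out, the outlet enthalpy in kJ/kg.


h_out = h_in - P * 1000 / mdot
h_out = 2662.8 - 34.043 * 1000 / 52.423
h_out = 2013.4 kJ/kg


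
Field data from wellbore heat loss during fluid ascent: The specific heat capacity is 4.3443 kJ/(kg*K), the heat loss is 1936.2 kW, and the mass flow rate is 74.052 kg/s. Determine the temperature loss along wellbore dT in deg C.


dT = Q_loss / (mdot * cp)
dT = 1936.2 / (74.052 * 4.3443)
dT = 6.018574 K
Convert (temperature difference, 1 K = 1 deg C): 6.018574 K = 6.018574 deg C
dT = 6.0186 deg C


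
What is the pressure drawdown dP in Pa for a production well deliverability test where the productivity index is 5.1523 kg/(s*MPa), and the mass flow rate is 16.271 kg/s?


dP = mdot * 1000 / PI
dP = 16.271 * 1000 / 5.1523
dP = 3158.007 kPa
Convert: 3158.007 kPa * 1000.0 = 3.1580e+06 Pa
dP = 3.1580e+06 Pa


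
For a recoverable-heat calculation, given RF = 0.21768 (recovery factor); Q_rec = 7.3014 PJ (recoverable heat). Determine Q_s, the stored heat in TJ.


Q_s = Q_rec / RF
Q_s = 7.3014 / 0.21768
Q_s = 33.54190 PJ
Convert: 33.54190 PJ * 1000.0 = 33542 TJ
Q_s = 33542 TJ


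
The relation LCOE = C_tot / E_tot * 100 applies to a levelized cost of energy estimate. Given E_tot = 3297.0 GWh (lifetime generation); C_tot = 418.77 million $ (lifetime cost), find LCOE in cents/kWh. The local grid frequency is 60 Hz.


LCOE = C_tot / E_tot * 100
LCOE = 418.77 / 3297.0 * 100
LCOE = 12.702 cents/kWh


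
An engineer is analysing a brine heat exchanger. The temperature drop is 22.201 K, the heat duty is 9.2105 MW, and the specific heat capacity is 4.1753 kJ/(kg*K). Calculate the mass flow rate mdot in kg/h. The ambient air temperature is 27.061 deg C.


mdot = Q * 1000 / (cp * dT)
mdot = 9.2105 * 1000 / (4.1753 * 22.201)
mdot = 99.36261 kg/s
Convert: 99.36261 kg/s * 3600.0 = 3.5771e+05 kg/h
mdot = 3.5771e+05 kg/h


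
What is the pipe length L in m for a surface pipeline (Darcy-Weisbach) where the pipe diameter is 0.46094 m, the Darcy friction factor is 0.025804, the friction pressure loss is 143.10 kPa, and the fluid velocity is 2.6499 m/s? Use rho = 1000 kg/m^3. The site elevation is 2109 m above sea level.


L = dP*1000*D / (f*rho*vel^2/2)
L = 143.10*1000*0.46094 / (0.025804*1000*2.6499^2/2)
L = 728.06 m


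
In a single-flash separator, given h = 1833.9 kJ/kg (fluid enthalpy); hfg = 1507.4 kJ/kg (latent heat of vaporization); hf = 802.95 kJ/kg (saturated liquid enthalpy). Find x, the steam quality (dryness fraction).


x = (h - hf) / hfg
x = (1833.9 - 802.95) / 1507.4
x = 0.68393


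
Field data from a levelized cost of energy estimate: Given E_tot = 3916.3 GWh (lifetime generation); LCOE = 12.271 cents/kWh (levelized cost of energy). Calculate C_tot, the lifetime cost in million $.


C_tot = LCOE / 100 * E_tot
C_tot = 12.271 / 100 * 3916.3
C_tot = 480.57 million $


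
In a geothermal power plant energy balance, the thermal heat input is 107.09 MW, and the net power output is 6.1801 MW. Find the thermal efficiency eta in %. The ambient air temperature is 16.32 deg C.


eta = W_net / Q_in * 100
eta = 6.1801 / 107.09 * 100
eta = 5.7709 %


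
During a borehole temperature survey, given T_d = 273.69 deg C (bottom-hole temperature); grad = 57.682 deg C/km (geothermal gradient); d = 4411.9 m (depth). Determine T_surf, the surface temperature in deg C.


T_surf = T_d - grad * d / 1000
T_surf = 273.69 - 57.682 * 4411.9 / 1000
T_surf = 19.203 deg C


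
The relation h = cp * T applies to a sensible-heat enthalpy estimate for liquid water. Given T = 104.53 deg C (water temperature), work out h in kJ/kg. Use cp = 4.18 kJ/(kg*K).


h = cp * T
h = 4.18 * 104.53
h = 436.94 kJ/kg


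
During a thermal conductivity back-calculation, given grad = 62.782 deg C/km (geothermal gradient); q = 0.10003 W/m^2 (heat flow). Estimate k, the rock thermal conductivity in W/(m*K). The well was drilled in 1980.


k = q / (grad / 1000)
k = 0.10003 / (62.782 / 1000)
k = 1.5933 W/(m*K)


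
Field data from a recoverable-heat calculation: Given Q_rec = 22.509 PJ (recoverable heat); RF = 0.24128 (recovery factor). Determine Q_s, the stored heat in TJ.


Q_s = Q_rec / RF
Q_s = 22.509 / 0.24128
Q_s = 93.28995 PJ
Convert: 93.28995 PJ * 1000.0 = 93290 TJ
Q_s = 93290 TJ


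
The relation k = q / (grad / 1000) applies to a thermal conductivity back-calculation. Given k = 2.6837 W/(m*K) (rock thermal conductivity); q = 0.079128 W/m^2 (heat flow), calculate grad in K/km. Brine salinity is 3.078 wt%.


grad = q / k * 1000
grad = 0.079128 / 2.6837 * 1000
grad = 29.48467 deg C/km
Convert: 29.48467 deg C/km * 1.0 = 29.485 K/km
grad = 29.485 K/km


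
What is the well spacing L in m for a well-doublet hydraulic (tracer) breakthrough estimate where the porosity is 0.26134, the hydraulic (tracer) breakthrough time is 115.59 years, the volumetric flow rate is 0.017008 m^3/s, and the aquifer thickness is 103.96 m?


L = sqrt(t_bt*365.25*86400*3*Qv / (pi*hr*phi))
L = sqrt(115.59*365.25*86400*3*0.017008 / (pi*103.96*0.26134))
L = 1476.7 m


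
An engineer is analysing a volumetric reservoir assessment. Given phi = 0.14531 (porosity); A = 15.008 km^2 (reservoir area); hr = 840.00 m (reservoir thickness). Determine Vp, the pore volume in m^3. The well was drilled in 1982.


Vp = A * 1e6 * hr * phi
Vp = 15.008 * 1e6 * 840.00 * 0.14531
Vp = 1.8319e+09 m^3


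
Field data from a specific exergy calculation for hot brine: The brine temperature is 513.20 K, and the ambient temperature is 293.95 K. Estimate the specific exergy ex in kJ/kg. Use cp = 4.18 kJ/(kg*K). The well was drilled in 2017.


ex = cp * ((T_b - T_0) - T_0 * ln(T_b/T_0))
ex = 4.18 * ((513.20 - 293.95) - 293.95 * ln(513.20/293.95))
ex = 231.76 kJ/kg


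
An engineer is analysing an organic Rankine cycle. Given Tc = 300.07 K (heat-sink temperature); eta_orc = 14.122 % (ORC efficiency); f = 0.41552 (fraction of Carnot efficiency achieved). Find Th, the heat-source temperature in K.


Th = Tc / (1 - (eta_orc/100)/f)
Th = 300.07 / (1 - (14.122/100)/0.41552)
Th = 454.56 K


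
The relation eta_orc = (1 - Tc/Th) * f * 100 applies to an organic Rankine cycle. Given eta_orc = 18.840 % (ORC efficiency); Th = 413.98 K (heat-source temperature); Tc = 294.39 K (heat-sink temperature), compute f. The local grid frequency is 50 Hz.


f = (eta_orc/100) / (1 - Tc/Th)
f = (18.840/100) / (1 - 294.39/413.98)
f = 0.65218


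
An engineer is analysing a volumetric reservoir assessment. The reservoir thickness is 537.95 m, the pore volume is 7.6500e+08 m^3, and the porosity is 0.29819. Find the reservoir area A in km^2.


A = Vp / (1e6 * hr * phi)
A = 7.6500e+08 / (1e6 * 537.95 * 0.29819)
A = 4.7690 km^2


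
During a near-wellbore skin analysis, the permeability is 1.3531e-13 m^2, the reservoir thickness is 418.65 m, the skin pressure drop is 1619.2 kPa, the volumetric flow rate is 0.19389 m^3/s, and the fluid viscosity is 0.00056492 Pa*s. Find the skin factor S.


S = dP_s * 1000 * 2*pi*k*hr / (q*mu)
S = 1619.2 * 1000 * 2*pi*1.3531e-13*418.65 / (0.19389*0.00056492)
S = 5.2616


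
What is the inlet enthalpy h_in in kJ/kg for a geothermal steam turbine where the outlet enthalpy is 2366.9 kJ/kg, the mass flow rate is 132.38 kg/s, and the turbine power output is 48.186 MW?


h_in = h_out + P * 1000 / mdot
h_in = 2366.9 + 48.186 * 1000 / 132.38
h_in = 2730.9 kJ/kg


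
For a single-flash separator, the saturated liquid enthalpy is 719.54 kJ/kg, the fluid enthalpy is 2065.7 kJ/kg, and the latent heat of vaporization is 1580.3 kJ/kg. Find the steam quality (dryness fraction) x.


x = (h - hf) / hfg
x = (2065.7 - 719.54) / 1580.3
x = 0.85184


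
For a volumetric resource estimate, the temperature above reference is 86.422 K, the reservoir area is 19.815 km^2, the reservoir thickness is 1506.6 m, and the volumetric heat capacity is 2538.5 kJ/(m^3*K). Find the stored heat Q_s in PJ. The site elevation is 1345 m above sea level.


Step 1: Vr = A*1e6*hr = 19.815*1e6*1506.6 = 2.985328e+10 m^3
Step 2: Q_s = Vr*rhoc*dT/1e12 = 2.985328e+10*2538.5*86.422/1e12 = 6549.3 PJ
Q_s = 6549.3 PJ


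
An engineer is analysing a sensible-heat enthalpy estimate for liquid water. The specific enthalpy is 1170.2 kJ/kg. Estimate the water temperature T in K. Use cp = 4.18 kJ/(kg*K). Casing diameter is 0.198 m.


T = h / cp
T = 1170.2 / 4.18
T = 279.9522 deg C
Convert to K: 279.9522 + 273.15 = 553.10 K
T = 553.10 K


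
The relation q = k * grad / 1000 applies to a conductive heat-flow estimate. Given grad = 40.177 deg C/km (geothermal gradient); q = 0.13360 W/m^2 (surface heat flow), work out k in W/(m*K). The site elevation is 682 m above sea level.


k = q * 1000 / grad
k = 0.13360 * 1000 / 40.177
k = 3.3253 W/(m*K)


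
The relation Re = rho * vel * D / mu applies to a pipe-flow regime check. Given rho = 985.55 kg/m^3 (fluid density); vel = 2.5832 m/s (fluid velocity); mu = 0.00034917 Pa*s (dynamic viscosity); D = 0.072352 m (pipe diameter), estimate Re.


Re = rho * vel * D / mu
Re = 985.55 * 2.5832 * 0.072352 / 0.00034917
Re = 5.2753e+05


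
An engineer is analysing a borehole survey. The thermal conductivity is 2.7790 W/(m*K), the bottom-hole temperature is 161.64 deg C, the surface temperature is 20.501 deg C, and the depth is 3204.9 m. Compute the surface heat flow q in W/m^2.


Step 1: grad = (T_d - T_surf)/d * 1000 = (161.64 - 20.501)/3204.9 * 1000 = 44.03850 deg C/km
Step 2: q = k * grad / 1000 = 2.779 * 44.03850 / 1000 = 0.12238 W/m^2
q = 0.12238 W/m^2


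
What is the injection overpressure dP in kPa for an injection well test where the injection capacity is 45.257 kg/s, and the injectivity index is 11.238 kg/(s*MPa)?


dP = mdot * 1000 / II
dP = 45.257 * 1000 / 11.238
dP = 4027.1 kPa


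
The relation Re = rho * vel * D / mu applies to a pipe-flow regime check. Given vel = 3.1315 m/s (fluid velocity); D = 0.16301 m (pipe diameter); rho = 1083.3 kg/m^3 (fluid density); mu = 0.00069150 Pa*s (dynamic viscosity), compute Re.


Re = rho * vel * D / mu
Re = 1083.3 * 3.1315 * 0.16301 / 0.00069150
Re = 7.9969e+05


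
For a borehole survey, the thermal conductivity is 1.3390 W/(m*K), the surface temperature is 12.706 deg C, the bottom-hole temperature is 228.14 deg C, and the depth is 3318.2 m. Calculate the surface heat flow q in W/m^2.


Step 1: grad = (T_d - T_surf)/d * 1000 = (228.14 - 12.706)/3318.2 * 1000 = 64.92496 deg C/km
Step 2: q = k * grad / 1000 = 1.339 * 64.92496 / 1000 = 0.086935 W/m^2
q = 0.086935 W/m^2


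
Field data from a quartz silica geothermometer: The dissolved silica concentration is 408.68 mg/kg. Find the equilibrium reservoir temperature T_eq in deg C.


T_eq = 1309 / (5.19 - log10(SiO2)) - 273.15
T_eq = 1309 / (5.19 - log10(408.68)) - 273.15
T_eq = 234.49 deg C


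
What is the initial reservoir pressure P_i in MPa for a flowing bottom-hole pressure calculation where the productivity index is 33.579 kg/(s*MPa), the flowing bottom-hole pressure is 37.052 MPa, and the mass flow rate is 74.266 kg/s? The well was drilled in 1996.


P_i = P_wf + mdot / PI
P_i = 37.052 + 74.266 / 33.579
P_i = 39.264 MPa


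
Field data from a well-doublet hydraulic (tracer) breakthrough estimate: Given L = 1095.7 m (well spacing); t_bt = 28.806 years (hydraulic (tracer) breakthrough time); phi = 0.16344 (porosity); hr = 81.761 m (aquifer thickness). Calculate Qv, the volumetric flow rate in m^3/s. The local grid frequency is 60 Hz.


Qv = pi*hr*phi*L^2 / (3*t_bt*365.25*86400)
Qv = pi*81.761*0.16344*1095.7^2 / (3*28.806*365.25*86400)
Qv = 0.018481 m^3/s


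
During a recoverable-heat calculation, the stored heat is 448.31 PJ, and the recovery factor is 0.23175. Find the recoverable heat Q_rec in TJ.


Q_rec = Q_s * RF
Q_rec = 448.31 * 0.23175
Q_rec = 103.8958 PJ
Convert: 103.8958 PJ * 1000.0 = 1.0390e+05 TJ
Q_rec = 1.0390e+05 TJ


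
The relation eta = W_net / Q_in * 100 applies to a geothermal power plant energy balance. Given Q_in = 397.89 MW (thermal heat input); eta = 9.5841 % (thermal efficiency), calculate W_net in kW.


W_net = eta / 100 * Q_in
W_net = 9.5841 / 100 * 397.89
W_net = 38.13418 MW
Convert: 38.13418 MW * 1000.0 = 38134 kW
W_net = 38134 kW


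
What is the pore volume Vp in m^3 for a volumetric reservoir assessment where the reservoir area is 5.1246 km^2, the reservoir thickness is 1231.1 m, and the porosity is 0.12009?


Vp = A * 1e6 * hr * phi
Vp = 5.1246 * 1e6 * 1231.1 * 0.12009
Vp = 7.5764e+08 m^3


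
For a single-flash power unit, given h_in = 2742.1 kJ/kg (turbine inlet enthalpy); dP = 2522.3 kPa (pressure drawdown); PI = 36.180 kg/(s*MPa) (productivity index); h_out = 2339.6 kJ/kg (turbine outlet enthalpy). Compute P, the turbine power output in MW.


Step 1: mdot = PI * dP / 1000 = 36.18 * 2522.3 / 1000 = 91.25681 kg/s
Step 2: P = mdot*(h_in - h_out)/1000 = 91.25681*(2742.1 - 2339.6)/1000 = 36.731 MW
P = 36.731 MW


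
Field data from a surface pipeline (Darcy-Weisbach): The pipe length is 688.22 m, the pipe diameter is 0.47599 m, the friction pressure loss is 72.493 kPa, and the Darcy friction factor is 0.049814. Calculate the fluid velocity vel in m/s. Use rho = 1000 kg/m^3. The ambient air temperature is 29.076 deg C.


vel = sqrt(dP*1000*2*D / (f*L*rho))
vel = sqrt(72.493*1000*2*0.47599 / (0.049814*688.22*1000))
vel = 1.4188 m/s


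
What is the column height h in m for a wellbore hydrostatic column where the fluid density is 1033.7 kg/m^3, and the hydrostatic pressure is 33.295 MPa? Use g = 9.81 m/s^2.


h = P * 1e6 / (g * rho)
h = 33.295 * 1e6 / (9.81 * 1033.7)
h = 3283.3 m


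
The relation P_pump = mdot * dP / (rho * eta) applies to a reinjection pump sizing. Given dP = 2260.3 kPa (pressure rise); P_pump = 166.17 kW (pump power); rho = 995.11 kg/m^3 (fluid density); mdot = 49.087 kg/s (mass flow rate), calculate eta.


eta = mdot * dP / (rho * P_pump)
eta = 49.087 * 2260.3 / (995.11 * 166.17)
eta = 0.67098


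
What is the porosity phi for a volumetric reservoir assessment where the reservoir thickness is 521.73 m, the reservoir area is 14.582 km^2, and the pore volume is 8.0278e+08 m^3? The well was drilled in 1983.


phi = Vp / (A * 1e6 * hr)
phi = 8.0278e+08 / (14.582 * 1e6 * 521.73)
phi = 0.10552


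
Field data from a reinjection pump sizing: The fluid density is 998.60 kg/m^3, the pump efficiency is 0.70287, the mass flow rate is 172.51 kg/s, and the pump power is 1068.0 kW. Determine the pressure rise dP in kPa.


dP = P_pump * rho * eta / mdot
dP = 1068.0 * 998.60 * 0.70287 / 172.51
dP = 4345.3 kPa


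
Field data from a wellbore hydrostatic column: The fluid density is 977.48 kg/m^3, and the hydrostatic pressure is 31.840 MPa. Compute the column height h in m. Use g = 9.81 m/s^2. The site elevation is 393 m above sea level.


h = P * 1e6 / (g * rho)
h = 31.840 * 1e6 / (9.81 * 977.48)
h = 3320.4 m


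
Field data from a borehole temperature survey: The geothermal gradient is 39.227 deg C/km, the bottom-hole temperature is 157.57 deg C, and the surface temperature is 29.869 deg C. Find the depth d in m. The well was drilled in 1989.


d = (T_d - T_surf) / grad * 1000
d = (157.57 - 29.869) / 39.227 * 1000
d = 3255.4 m


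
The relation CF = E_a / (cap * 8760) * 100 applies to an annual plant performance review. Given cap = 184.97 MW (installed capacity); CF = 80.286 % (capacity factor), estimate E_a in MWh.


E_a = CF / 100 * cap * 8760
E_a = 80.286 / 100 * 184.97 * 8760
E_a = 1.3009e+06 MWh
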